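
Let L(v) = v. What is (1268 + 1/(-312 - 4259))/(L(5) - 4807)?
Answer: -5796027/21949942 ≈ -0.26406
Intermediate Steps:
(1268 + 1/(-312 - 4259))/(L(5) - 4807) = (1268 + 1/(-312 - 4259))/(5 - 4807) = (1268 + 1/(-4571))/(-4802) = (1268 - 1/4571)*(-1/4802) = (5796027/4571)*(-1/4802) = -5796027/21949942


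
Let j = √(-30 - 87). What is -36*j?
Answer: -108*I*√13 ≈ -389.4*I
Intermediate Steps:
j = 3*I*√13 (j = √(-117) = 3*I*√13 ≈ 10.817*I)
-36*j = -108*I*√13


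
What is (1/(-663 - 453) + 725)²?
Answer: 654641191801/1245456 ≈ 5.2562e+5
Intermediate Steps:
(1/(-663 - 453) + 725)² = (1/(-1116) + 725)² = (-1/1116 + 725)² = (809099/1116)² = 654641191801/1245456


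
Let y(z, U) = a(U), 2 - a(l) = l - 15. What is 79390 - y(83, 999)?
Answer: 80372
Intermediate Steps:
a(l) = 17 - l (a(l) = 2 - (l - 15) = 2 - (-15 + l) = 2 + (15 - l) = 17 - l)
y(z, U) = 17 - U
79390 - y(83, 999) = 79390 - (17 - 1*999) = 79390 - (17 - 999) = 79390 - 1*(-982) = 79390 + 982 = 80372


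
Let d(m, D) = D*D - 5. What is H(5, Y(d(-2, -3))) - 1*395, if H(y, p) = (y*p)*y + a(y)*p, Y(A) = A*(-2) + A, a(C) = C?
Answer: -515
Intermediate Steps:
d(m, D) = -5 + D**2 (d(m, D) = D**2 - 5 = -5 + D**2)
Y(A) = -A (Y(A) = -2*A + A = -A)
H(y, p) = p*y + p*y**2 (H(y, p) = (y*p)*y + y*p = (p*y)*y + p*y = p*y**2 + p*y = p*y + p*y**2)
H(5, Y(d(-2, -3))) - 1*395 = -(-5 + (-3)**2)*5*(1 + 5) - 1*395 = -(-5 + 9)*5*6 - 395 = -1*4*5*6 - 395 = -4*5*6 - 395 = -120 - 395 = -515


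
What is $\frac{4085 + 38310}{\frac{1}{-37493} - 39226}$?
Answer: $- \frac{1589515735}{1470700419} \approx -1.0808$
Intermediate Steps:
$\frac{4085 + 38310}{\frac{1}{-37493} - 39226} = \frac{42395}{- \frac{1}{37493} - 39226} = \frac{42395}{- \frac{1470700419}{37493}} = 42395 \left(- \frac{37493}{1470700419}\right) = - \frac{1589515735}{1470700419}$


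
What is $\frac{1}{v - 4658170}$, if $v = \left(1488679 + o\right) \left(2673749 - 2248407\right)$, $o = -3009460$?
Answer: $- \frac{1}{646856690272} \approx -1.5459 \cdot 10^{-12}$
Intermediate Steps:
$v = -646852032102$ ($v = \left(1488679 - 3009460\right) \left(2673749 - 2248407\right) = \left(-1520781\right) 425342 = -646852032102$)
$\frac{1}{v - 4658170} = \frac{1}{-646852032102 - 4658170} = \frac{1}{-646856690272} = - \frac{1}{646856690272}$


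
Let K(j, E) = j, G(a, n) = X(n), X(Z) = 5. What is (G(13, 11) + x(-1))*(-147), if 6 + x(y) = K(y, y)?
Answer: 294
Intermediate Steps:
G(a, n) = 5
x(y) = -6 + y
(G(13, 11) + x(-1))*(-147) = (5 + (-6 - 1))*(-147) = (5 - 7)*(-147) = -2*(-147) = 294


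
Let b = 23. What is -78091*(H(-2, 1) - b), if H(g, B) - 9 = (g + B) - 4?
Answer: 1483729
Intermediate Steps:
H(g, B) = 5 + B + g (H(g, B) = 9 + ((g + B) - 4) = 9 + ((B + g) - 4) = 9 + (-4 + B + g) = 5 + B + g)
-78091*(H(-2, 1) - b) = -78091*((5 + 1 - 2) - 1*23) = -78091*(4 - 23) = -78091*(-19) = 1483729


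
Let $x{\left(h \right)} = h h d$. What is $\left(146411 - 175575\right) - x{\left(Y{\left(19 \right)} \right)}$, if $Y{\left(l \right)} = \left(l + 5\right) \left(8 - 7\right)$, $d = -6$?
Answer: $-25708$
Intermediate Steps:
$Y{\left(l \right)} = 5 + l$ ($Y{\left(l \right)} = \left(5 + l\right) 1 = 5 + l$)
$x{\left(h \right)} = - 6 h^{2}$ ($x{\left(h \right)} = h h \left(-6\right) = h^{2} \left(-6\right) = - 6 h^{2}$)
$\left(146411 - 175575\right) - x{\left(Y{\left(19 \right)} \right)} = \left(146411 - 175575\right) - - 6 \left(5 + 19\right)^{2} = \left(146411 - 175575\right) - - 6 \cdot 24^{2} = -29164 - \left(-6\right) 576 = -29164 - -3456 = -29164 + 3456 = -25708$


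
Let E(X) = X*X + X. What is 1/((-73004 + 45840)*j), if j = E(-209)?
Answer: -1/1180873408 ≈ -8.4683e-10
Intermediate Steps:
E(X) = X + X**2 (E(X) = X**2 + X = X + X**2)
j = 43472 (j = -209*(1 - 209) = -209*(-208) = 43472)
1/((-73004 + 45840)*j) = 1/((-73004 + 45840)*43472) = (1/43472)/(-27164) = -1/27164*1/43472 = -1/1180873408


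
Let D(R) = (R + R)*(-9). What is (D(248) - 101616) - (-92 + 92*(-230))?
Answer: -84828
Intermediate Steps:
D(R) = -18*R (D(R) = (2*R)*(-9) = -18*R)
(D(248) - 101616) - (-92 + 92*(-230)) = (-18*248 - 101616) - (-92 + 92*(-230)) = (-4464 - 101616) - (-92 - 21160) = -106080 - 1*(-21252) = -106080 + 21252 = -84828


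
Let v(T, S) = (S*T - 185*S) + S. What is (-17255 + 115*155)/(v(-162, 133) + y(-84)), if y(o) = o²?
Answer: -285/19481 ≈ -0.014630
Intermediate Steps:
v(T, S) = -184*S + S*T (v(T, S) = (-185*S + S*T) + S = -184*S + S*T)
(-17255 + 115*155)/(v(-162, 133) + y(-84)) = (-17255 + 115*155)/(133*(-184 - 162) + (-84)²) = (-17255 + 17825)/(133*(-346) + 7056) = 570/(-46018 + 7056) = 570/(-38962) = 570*(-1/38962) = -285/19481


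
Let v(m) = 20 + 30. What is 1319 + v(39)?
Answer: 1369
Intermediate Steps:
v(m) = 50
1319 + v(39) = 1319 + 50 = 1369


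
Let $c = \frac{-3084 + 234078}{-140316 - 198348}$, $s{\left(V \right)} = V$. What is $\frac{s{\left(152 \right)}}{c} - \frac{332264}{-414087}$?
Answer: $- \frac{1179954205240}{5313978471} \approx -222.05$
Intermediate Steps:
$c = - \frac{38499}{56444}$ ($c = \frac{230994}{-338664} = 230994 \left(- \frac{1}{338664}\right) = - \frac{38499}{56444} \approx -0.68207$)
$\frac{s{\left(152 \right)}}{c} - \frac{332264}{-414087} = \frac{152}{- \frac{38499}{56444}} - \frac{332264}{-414087} = 152 \left(- \frac{56444}{38499}\right) - - \frac{332264}{414087} = - \frac{8579488}{38499} + \frac{332264}{414087} = - \frac{1179954205240}{5313978471}$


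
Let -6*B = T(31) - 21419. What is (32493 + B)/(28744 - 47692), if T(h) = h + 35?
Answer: -216311/113688 ≈ -1.9027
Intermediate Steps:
T(h) = 35 + h
B = 21353/6 (B = -((35 + 31) - 21419)/6 = -(66 - 21419)/6 = -1/6*(-21353) = 21353/6 ≈ 3558.8)
(32493 + B)/(28744 - 47692) = (32493 + 21353/6)/(28744 - 47692) = (216311/6)/(-18948) = (216311/6)*(-1/18948) = -216311/113688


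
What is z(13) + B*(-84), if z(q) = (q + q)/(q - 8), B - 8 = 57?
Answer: -27274/5 ≈ -5454.8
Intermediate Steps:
B = 65 (B = 8 + 57 = 65)
z(q) = 2*q/(-8 + q) (z(q) = (2*q)/(-8 + q) = 2*q/(-8 + q))
z(13) + B*(-84) = 2*13/(-8 + 13) + 65*(-84) = 2*13/5 - 5460 = 2*13*(⅕) - 5460 = 26/5 - 5460 = -27274/5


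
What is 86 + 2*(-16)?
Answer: 54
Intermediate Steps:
86 + 2*(-16) = 86 - 32 = 54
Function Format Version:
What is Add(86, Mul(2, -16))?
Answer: 54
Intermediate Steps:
Add(86, Mul(2, -16)) = Add(86, -32) = 54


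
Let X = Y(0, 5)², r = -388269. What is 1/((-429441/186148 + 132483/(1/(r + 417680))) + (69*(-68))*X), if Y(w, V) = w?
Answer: 186148/725317772700483 ≈ 2.5664e-10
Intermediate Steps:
X = 0 (X = 0² = 0)
1/((-429441/186148 + 132483/(1/(r + 417680))) + (69*(-68))*X) = 1/((-429441/186148 + 132483/(1/(-388269 + 417680))) + (69*(-68))*0) = 1/((-429441*1/186148 + 132483/(1/29411)) - 4692*0) = 1/((-429441/186148 + 132483/(1/29411)) + 0) = 1/((-429441/186148 + 132483*29411) + 0) = 1/((-429441/186148 + 3896457513) + 0) = 1/(725317772700483/186148 + 0) = 1/(725317772700483/186148) = 186148/725317772700483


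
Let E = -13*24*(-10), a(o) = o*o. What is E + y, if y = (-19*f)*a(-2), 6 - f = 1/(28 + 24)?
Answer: 34651/13 ≈ 2665.5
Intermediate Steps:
a(o) = o²
f = 311/52 (f = 6 - 1/(28 + 24) = 6 - 1/52 = 311/52 ≈ 5.9808)
y = -5909/13 (y = -19*311/52*(-2)² = -5909/52*4 = -5909/13 ≈ -454.54)
E = 3120 (E = -312*(-10) = 3120)
E + y = 3120 - 5909/13 = 34651/13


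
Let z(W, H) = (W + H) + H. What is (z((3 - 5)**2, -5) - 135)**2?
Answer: 19881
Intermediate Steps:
z(W, H) = W + 2*H (z(W, H) = (H + W) + H = W + 2*H)
(z((3 - 5)**2, -5) - 135)**2 = (((3 - 5)**2 + 2*(-5)) - 135)**2 = (((-2)**2 - 10) - 135)**2 = ((4 - 10) - 135)**2 = (-6 - 135)**2 = (-141)**2 = 19881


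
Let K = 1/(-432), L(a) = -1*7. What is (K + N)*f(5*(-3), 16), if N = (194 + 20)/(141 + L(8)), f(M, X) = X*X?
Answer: 738512/1809 ≈ 408.24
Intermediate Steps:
L(a) = -7
f(M, X) = X²
K = -1/432 ≈ -0.0023148
N = 107/67 (N = (194 + 20)/(141 - 7) = 214/134 = 214*(1/134) = 107/67 ≈ 1.5970)
(K + N)*f(5*(-3), 16) = (-1/432 + 107/67)*16² = (46157/28944)*256 = 738512/1809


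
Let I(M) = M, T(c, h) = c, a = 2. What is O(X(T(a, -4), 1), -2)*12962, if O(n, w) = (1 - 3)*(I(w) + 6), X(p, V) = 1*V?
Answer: -103696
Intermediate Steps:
X(p, V) = V
O(n, w) = -12 - 2*w (O(n, w) = (1 - 3)*(w + 6) = -2*(6 + w) = -12 - 2*w)
O(X(T(a, -4), 1), -2)*12962 = (-12 - 2*(-2))*12962 = (-12 + 4)*12962 = -8*12962 = -103696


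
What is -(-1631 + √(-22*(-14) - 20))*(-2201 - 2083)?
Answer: -6987204 + 51408*√2 ≈ -6.9145e+6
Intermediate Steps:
-(-1631 + √(-22*(-14) - 20))*(-2201 - 2083) = -(-1631 + √(308 - 20))*(-4284) = -(-1631 + √288)*(-4284) = -(-1631 + 12*√2)*(-4284) = -(6987204 - 51408*√2) = -6987204 + 51408*√2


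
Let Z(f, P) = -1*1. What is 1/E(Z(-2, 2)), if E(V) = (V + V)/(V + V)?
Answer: 1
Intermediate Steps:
Z(f, P) = -1
E(V) = 1 (E(V) = (2*V)/((2*V)) = (2*V)*(1/(2*V)) = 1)
1/E(Z(-2, 2)) = 1/1 = 1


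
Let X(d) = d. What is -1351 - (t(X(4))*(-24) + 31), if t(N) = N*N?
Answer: -998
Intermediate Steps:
t(N) = N²
-1351 - (t(X(4))*(-24) + 31) = -1351 - (4²*(-24) + 31) = -1351 - (16*(-24) + 31) = -1351 - (-384 + 31) = -1351 - 1*(-353) = -1351 + 353 = -998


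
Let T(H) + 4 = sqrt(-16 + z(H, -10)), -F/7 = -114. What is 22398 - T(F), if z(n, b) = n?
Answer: 22402 - sqrt(782) ≈ 22374.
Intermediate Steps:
F = 798 (F = -7*(-114) = 798)
T(H) = -4 + sqrt(-16 + H)
22398 - T(F) = 22398 - (-4 + sqrt(-16 + 798)) = 22398 - (-4 + sqrt(782)) = 22398 + (4 - sqrt(782)) = 22402 - sqrt(782)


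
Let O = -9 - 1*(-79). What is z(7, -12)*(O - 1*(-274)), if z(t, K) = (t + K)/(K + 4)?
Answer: 215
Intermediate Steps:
z(t, K) = (K + t)/(4 + K)
O = 70 (O = -9 + 79 = 70)
z(7, -12)*(O - 1*(-274)) = ((-12 + 7)/(4 - 12))*(70 - 1*(-274)) = (-5/(-8))*(70 + 274) = -⅛*(-5)*344 = (5/8)*344 = 215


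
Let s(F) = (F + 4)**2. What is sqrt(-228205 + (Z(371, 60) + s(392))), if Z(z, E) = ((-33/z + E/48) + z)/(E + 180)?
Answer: I*sqrt(141492094748445)/44520 ≈ 267.18*I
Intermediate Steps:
s(F) = (4 + F)**2
Z(z, E) = (z - 33/z + E/48)/(180 + E) (Z(z, E) = ((-33/z + E*(1/48)) + z)/(180 + E) = ((-33/z + E/48) + z)/(180 + E) = (z - 33/z + E/48)/(180 + E))
sqrt(-228205 + (Z(371, 60) + s(392))) = sqrt(-228205 + ((-33 + 371**2 + (1/48)*60*371)/(371*(180 + 60)) + (4 + 392)**2)) = sqrt(-228205 + ((1/371)*(-33 + 137641 + 1855/4)/240 + 396**2)) = sqrt(-228205 + ((1/371)*(1/240)*(552287/4) + 156816)) = sqrt(-228205 + (552287/356160 + 156816)) = sqrt(-228205 + 55852138847/356160) = sqrt(-25425353953/356160) = I*sqrt(141492094748445)/44520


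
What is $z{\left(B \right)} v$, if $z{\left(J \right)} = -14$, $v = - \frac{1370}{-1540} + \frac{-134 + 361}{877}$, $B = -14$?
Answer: $- \frac{155107}{9647} \approx -16.078$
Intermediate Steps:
$v = \frac{155107}{135058}$ ($v = \left(-1370\right) \left(- \frac{1}{1540}\right) + 227 \cdot \frac{1}{877} = \frac{137}{154} + \frac{227}{877} = \frac{155107}{135058} \approx 1.1484$)
$z{\left(B \right)} v = \left(-14\right) \frac{155107}{135058} = - \frac{155107}{9647}$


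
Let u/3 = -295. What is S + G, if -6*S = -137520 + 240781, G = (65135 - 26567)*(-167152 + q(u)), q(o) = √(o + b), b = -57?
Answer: -38680413277/6 + 38568*I*√942 ≈ -6.4467e+9 + 1.1837e+6*I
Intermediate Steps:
u = -885 (u = 3*(-295) = -885)
q(o) = √(-57 + o) (q(o) = √(o - 57) = √(-57 + o))
G = -6446718336 + 38568*I*√942 (G = (65135 - 26567)*(-167152 + √(-57 - 885)) = 38568*(-167152 + √(-942)) = 38568*(-167152 + I*√942) = -6446718336 + 38568*I*√942 ≈ -6.4467e+9 + 1.1837e+6*I)
S = -103261/6 (S = -(-137520 + 240781)/6 = -⅙*103261 = -103261/6 ≈ -17210.)
S + G = -103261/6 + (-6446718336 + 38568*I*√942) = -38680413277/6 + 38568*I*√942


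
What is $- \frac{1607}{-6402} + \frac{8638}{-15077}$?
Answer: $- \frac{31071737}{96522954} \approx -0.32191$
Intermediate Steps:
$- \frac{1607}{-6402} + \frac{8638}{-15077} = \left(-1607\right) \left(- \frac{1}{6402}\right) + 8638 \left(- \frac{1}{15077}\right) = \frac{1607}{6402} - \frac{8638}{15077} = - \frac{31071737}{96522954}$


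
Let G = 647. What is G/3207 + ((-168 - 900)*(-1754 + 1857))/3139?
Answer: -350751895/10066773 ≈ -34.843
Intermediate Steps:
G/3207 + ((-168 - 900)*(-1754 + 1857))/3139 = 647/3207 + ((-168 - 900)*(-1754 + 1857))/3139 = 647*(1/3207) - 1068*103*(1/3139) = 647/3207 - 110004*1/3139 = 647/3207 - 110004/3139 = -350751895/10066773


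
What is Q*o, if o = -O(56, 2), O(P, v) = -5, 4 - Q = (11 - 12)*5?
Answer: 45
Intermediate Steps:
Q = 9 (Q = 4 - (11 - 12)*5 = 4 - (-1)*5 = 4 - 1*(-5) = 4 + 5 = 9)
o = 5 (o = -1*(-5) = 5)
Q*o = 9*5 = 45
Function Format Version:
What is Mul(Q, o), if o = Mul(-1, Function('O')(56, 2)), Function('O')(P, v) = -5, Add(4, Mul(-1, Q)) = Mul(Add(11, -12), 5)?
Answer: 45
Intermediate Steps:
Q = 9 (Q = Add(4, Mul(-1, Mul(Add(11, -12), 5))) = Add(4, Mul(-1, Mul(-1, 5))) = Add(4, Mul(-1, -5)) = Add(4, 5) = 9)
o = 5 (o = Mul(-1, -5) = 5)
Mul(Q, o) = Mul(9, 5) = 45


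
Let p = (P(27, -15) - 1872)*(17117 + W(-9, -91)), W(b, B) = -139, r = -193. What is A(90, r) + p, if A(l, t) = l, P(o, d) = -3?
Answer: -31833660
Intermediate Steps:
p = -31833750 (p = (-3 - 1872)*(17117 - 139) = -1875*16978 = -31833750)
A(90, r) + p = 90 - 31833750 = -31833660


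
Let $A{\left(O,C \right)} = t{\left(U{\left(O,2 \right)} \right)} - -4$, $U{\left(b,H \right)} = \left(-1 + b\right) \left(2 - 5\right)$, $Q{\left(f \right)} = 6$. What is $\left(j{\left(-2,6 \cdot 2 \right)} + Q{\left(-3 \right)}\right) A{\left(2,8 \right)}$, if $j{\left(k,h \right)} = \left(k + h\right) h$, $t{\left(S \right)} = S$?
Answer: $126$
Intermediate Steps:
$U{\left(b,H \right)} = 3 - 3 b$ ($U{\left(b,H \right)} = \left(-1 + b\right) \left(-3\right) = 3 - 3 b$)
$j{\left(k,h \right)} = h \left(h + k\right)$ ($j{\left(k,h \right)} = \left(h + k\right) h = h \left(h + k\right)$)
$A{\left(O,C \right)} = 7 - 3 O$ ($A{\left(O,C \right)} = \left(3 - 3 O\right) - -4 = \left(3 - 3 O\right) + 4 = 7 - 3 O$)
$\left(j{\left(-2,6 \cdot 2 \right)} + Q{\left(-3 \right)}\right) A{\left(2,8 \right)} = \left(6 \cdot 2 \left(6 \cdot 2 - 2\right) + 6\right) \left(7 - 6\right) = \left(12 \left(12 - 2\right) + 6\right) \left(7 - 6\right) = \left(12 \cdot 10 + 6\right) 1 = \left(120 + 6\right) 1 = 126 \cdot 1 = 126$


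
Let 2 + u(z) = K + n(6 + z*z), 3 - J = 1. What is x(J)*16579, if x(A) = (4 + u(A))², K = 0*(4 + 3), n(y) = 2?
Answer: 265264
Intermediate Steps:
J = 2 (J = 3 - 1*1 = 3 - 1 = 2)
K = 0 (K = 0*7 = 0)
u(z) = 0 (u(z) = -2 + (0 + 2) = -2 + 2 = 0)
x(A) = 16 (x(A) = (4 + 0)² = 4² = 16)
x(J)*16579 = 16*16579 = 265264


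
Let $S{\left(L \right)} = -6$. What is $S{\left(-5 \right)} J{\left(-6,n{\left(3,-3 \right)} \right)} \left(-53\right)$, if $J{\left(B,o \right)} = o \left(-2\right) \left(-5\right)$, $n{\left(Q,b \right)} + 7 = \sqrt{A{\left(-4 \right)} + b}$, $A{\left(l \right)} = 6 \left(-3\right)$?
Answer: $-22260 + 3180 i \sqrt{21} \approx -22260.0 + 14573.0 i$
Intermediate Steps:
$A{\left(l \right)} = -18$
$n{\left(Q,b \right)} = -7 + \sqrt{-18 + b}$
$J{\left(B,o \right)} = 10 o$ ($J{\left(B,o \right)} = - 2 o \left(-5\right) = 10 o$)
$S{\left(-5 \right)} J{\left(-6,n{\left(3,-3 \right)} \right)} \left(-53\right) = - 6 \cdot 10 \left(-7 + \sqrt{-18 - 3}\right) \left(-53\right) = - 6 \cdot 10 \left(-7 + \sqrt{-21}\right) \left(-53\right) = - 6 \cdot 10 \left(-7 + i \sqrt{21}\right) \left(-53\right) = - 6 \left(-70 + 10 i \sqrt{21}\right) \left(-53\right) = \left(420 - 60 i \sqrt{21}\right) \left(-53\right) = -22260 + 3180 i \sqrt{21}$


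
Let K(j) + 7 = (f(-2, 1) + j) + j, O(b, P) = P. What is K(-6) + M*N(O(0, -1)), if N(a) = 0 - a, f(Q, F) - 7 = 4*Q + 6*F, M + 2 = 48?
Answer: 32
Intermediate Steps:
M = 46 (M = -2 + 48 = 46)
f(Q, F) = 7 + 4*Q + 6*F (f(Q, F) = 7 + (4*Q + 6*F) = 7 + 4*Q + 6*F)
N(a) = -a
K(j) = -2 + 2*j (K(j) = -7 + (((7 + 4*(-2) + 6*1) + j) + j) = -7 + (((7 - 8 + 6) + j) + j) = -7 + ((5 + j) + j) = -7 + (5 + 2*j) = -2 + 2*j)
K(-6) + M*N(O(0, -1)) = (-2 + 2*(-6)) + 46*(-1*(-1)) = (-2 - 12) + 46*1 = -14 + 46 = 32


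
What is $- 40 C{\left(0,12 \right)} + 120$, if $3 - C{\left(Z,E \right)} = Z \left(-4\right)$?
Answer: $0$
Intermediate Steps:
$C{\left(Z,E \right)} = 3 + 4 Z$ ($C{\left(Z,E \right)} = 3 - Z \left(-4\right) = 3 - - 4 Z = 3 + 4 Z$)
$- 40 C{\left(0,12 \right)} + 120 = - 40 \left(3 + 4 \cdot 0\right) + 120 = - 40 \left(3 + 0\right) + 120 = \left(-40\right) 3 + 120 = -120 + 120 = 0$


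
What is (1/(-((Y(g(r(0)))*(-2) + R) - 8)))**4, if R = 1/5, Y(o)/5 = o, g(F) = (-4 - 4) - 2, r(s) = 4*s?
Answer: 625/45165175441 ≈ 1.3838e-8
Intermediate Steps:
g(F) = -10 (g(F) = -8 - 2 = -10)
Y(o) = 5*o
R = 1/5 ≈ 0.20000
(1/(-((Y(g(r(0)))*(-2) + R) - 8)))**4 = (1/(-(((5*(-10))*(-2) + 1/5) - 8)))**4 = (1/(-((-50*(-2) + 1/5) - 8)))**4 = (1/(-((100 + 1/5) - 8)))**4 = (1/(-(501/5 - 8)))**4 = (1/(-1*461/5))**4 = (1/(-461/5))**4 = (-5/461)**4 = 625/45165175441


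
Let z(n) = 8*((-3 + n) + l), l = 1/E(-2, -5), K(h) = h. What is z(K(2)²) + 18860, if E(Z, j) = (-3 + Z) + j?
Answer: 94336/5 ≈ 18867.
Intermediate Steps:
E(Z, j) = -3 + Z + j
l = -⅒ (l = 1/(-3 - 2 - 5) = 1/(-10) = -⅒ ≈ -0.10000)
z(n) = -124/5 + 8*n (z(n) = 8*((-3 + n) - ⅒) = 8*(-31/10 + n) = -124/5 + 8*n)
z(K(2)²) + 18860 = (-124/5 + 8*2²) + 18860 = (-124/5 + 8*4) + 18860 = (-124/5 + 32) + 18860 = 36/5 + 18860 = 94336/5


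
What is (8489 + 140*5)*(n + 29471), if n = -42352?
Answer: -118363509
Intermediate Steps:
(8489 + 140*5)*(n + 29471) = (8489 + 140*5)*(-42352 + 29471) = (8489 + 700)*(-12881) = 9189*(-12881) = -118363509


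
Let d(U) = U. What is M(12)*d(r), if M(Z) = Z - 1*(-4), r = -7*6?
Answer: -672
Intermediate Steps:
r = -42
M(Z) = 4 + Z (M(Z) = Z + 4 = 4 + Z)
M(12)*d(r) = (4 + 12)*(-42) = 16*(-42) = -672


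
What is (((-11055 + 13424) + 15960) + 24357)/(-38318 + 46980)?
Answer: 21343/4331 ≈ 4.9280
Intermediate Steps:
(((-11055 + 13424) + 15960) + 24357)/(-38318 + 46980) = ((2369 + 15960) + 24357)/8662 = (18329 + 24357)*(1/8662) = 42686*(1/8662) = 21343/4331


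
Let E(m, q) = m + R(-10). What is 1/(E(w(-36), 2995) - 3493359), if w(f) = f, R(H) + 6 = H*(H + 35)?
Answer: -1/3493651 ≈ -2.8623e-7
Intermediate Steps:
R(H) = -6 + H*(35 + H) (R(H) = -6 + H*(H + 35) = -6 + H*(35 + H))
E(m, q) = -256 + m (E(m, q) = m + (-6 + (-10)² + 35*(-10)) = m + (-6 + 100 - 350) = m - 256 = -256 + m)
1/(E(w(-36), 2995) - 3493359) = 1/((-256 - 36) - 3493359) = 1/(-292 - 3493359) = 1/(-3493651) = -1/3493651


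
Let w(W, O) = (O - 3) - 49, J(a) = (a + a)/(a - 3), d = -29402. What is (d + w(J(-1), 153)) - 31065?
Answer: -60366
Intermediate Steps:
J(a) = 2*a/(-3 + a) (J(a) = (2*a)/(-3 + a) = 2*a/(-3 + a))
w(W, O) = -52 + O (w(W, O) = (-3 + O) - 49 = -52 + O)
(d + w(J(-1), 153)) - 31065 = (-29402 + (-52 + 153)) - 31065 = (-29402 + 101) - 31065 = -29301 - 31065 = -60366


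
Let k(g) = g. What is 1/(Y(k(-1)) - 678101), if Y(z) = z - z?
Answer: -1/678101 ≈ -1.4747e-6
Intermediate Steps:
Y(z) = 0
1/(Y(k(-1)) - 678101) = 1/(0 - 678101) = 1/(-678101) = -1/678101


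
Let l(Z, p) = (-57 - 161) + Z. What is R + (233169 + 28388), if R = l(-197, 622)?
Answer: 261142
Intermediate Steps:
l(Z, p) = -218 + Z
R = -415 (R = -218 - 197 = -415)
R + (233169 + 28388) = -415 + (233169 + 28388) = -415 + 261557 = 261142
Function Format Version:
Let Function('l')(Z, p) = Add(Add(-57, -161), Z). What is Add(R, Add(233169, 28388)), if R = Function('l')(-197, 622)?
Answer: 261142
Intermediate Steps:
Function('l')(Z, p) = Add(-218, Z)
R = -415 (R = Add(-218, -197) = -415)
Add(R, Add(233169, 28388)) = Add(-415, Add(233169, 28388)) = Add(-415, 261557) = 261142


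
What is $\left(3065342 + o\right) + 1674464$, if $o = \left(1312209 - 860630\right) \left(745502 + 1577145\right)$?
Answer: $1048863349419$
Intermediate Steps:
$o = 1048858609613$ ($o = 451579 \cdot 2322647 = 1048858609613$)
$\left(3065342 + o\right) + 1674464 = \left(3065342 + 1048858609613\right) + 1674464 = 1048861674955 + 1674464 = 1048863349419$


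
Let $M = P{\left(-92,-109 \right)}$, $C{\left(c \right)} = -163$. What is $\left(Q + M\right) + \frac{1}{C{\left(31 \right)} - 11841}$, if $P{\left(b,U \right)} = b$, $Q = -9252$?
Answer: $- \frac{112165377}{12004} \approx -9344.0$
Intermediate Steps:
$M = -92$
$\left(Q + M\right) + \frac{1}{C{\left(31 \right)} - 11841} = \left(-9252 - 92\right) + \frac{1}{-163 - 11841} = -9344 + \frac{1}{-12004} = -9344 - \frac{1}{12004} = - \frac{112165377}{12004}$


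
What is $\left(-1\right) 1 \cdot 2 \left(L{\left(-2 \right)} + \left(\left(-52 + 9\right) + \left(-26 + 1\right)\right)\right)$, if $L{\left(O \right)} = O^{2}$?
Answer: $128$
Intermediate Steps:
$\left(-1\right) 1 \cdot 2 \left(L{\left(-2 \right)} + \left(\left(-52 + 9\right) + \left(-26 + 1\right)\right)\right) = \left(-1\right) 1 \cdot 2 \left(\left(-2\right)^{2} + \left(\left(-52 + 9\right) + \left(-26 + 1\right)\right)\right) = \left(-1\right) 2 \left(4 - 68\right) = - 2 \left(4 - 68\right) = \left(-2\right) \left(-64\right) = 128$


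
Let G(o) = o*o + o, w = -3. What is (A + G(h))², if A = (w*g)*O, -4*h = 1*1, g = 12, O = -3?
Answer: 2975625/256 ≈ 11624.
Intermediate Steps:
h = -¼ (h = -1/4 = -¼*1 = -¼ ≈ -0.25000)
A = 108 (A = -3*12*(-3) = -36*(-3) = 108)
G(o) = o + o² (G(o) = o² + o = o + o²)
(A + G(h))² = (108 - (1 - ¼)/4)² = (108 - ¼*¾)² = (108 - 3/16)² = (1725/16)² = 2975625/256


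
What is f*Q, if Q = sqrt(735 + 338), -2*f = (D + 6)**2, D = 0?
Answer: -18*sqrt(1073) ≈ -589.62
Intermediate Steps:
f = -18 (f = -(0 + 6)**2/2 = -1/2*6**2 = -1/2*36 = -18)
Q = sqrt(1073) ≈ 32.757
f*Q = -18*sqrt(1073)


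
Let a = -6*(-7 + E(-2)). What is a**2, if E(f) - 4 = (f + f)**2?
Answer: 6084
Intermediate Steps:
E(f) = 4 + 4*f**2 (E(f) = 4 + (f + f)**2 = 4 + (2*f)**2 = 4 + 4*f**2)
a = -78 (a = -6*(-7 + (4 + 4*(-2)**2)) = -6*(-7 + (4 + 4*4)) = -6*(-7 + (4 + 16)) = -6*(-7 + 20) = -6*13 = -78)
a**2 = (-78)**2 = 6084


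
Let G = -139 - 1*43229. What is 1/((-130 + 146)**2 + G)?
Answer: -1/43112 ≈ -2.3195e-5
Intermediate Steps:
G = -43368 (G = -139 - 43229 = -43368)
1/((-130 + 146)**2 + G) = 1/((-130 + 146)**2 - 43368) = 1/(16**2 - 43368) = 1/(256 - 43368) = 1/(-43112) = -1/43112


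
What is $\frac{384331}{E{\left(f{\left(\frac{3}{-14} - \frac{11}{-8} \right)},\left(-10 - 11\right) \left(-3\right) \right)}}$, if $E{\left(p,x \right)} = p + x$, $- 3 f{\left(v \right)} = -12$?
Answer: $\frac{384331}{67} \approx 5736.3$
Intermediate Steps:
$f{\left(v \right)} = 4$ ($f{\left(v \right)} = \left(- \frac{1}{3}\right) \left(-12\right) = 4$)
$\frac{384331}{E{\left(f{\left(\frac{3}{-14} - \frac{11}{-8} \right)},\left(-10 - 11\right) \left(-3\right) \right)}} = \frac{384331}{4 + \left(-10 - 11\right) \left(-3\right)} = \frac{384331}{4 - -63} = \frac{384331}{4 + 63} = \frac{384331}{67}$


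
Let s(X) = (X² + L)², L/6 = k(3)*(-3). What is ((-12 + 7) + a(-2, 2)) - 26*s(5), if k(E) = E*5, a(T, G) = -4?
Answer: -1560659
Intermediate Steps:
k(E) = 5*E
L = -270 (L = 6*((5*3)*(-3)) = 6*(15*(-3)) = 6*(-45) = -270)
s(X) = (-270 + X²)² (s(X) = (X² - 270)² = (-270 + X²)²)
((-12 + 7) + a(-2, 2)) - 26*s(5) = ((-12 + 7) - 4) - 26*(-270 + 5²)² = (-5 - 4) - 26*(-270 + 25)² = -9 - 26*(-245)² = -9 - 26*60025 = -9 - 1560650 = -1560659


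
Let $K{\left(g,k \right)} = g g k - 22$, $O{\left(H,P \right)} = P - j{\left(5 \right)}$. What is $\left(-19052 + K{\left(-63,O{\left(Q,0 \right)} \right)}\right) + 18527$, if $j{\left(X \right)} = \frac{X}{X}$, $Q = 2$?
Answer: $-4516$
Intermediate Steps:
$j{\left(X \right)} = 1$
$O{\left(H,P \right)} = -1 + P$ ($O{\left(H,P \right)} = P - 1 = -1 + P$)
$K{\left(g,k \right)} = -22 + k g^{2}$ ($K{\left(g,k \right)} = g^{2} k - 22 = k g^{2} - 22 = -22 + k g^{2}$)
$\left(-19052 + K{\left(-63,O{\left(Q,0 \right)} \right)}\right) + 18527 = \left(-19052 + \left(-22 + \left(-1 + 0\right) \left(-63\right)^{2}\right)\right) + 18527 = \left(-19052 - 3991\right) + 18527 = -23043 + 18527 = -4516$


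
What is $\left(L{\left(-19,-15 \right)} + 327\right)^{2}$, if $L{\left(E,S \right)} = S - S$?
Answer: $106929$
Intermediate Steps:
$L{\left(E,S \right)} = 0$
$\left(L{\left(-19,-15 \right)} + 327\right)^{2} = \left(0 + 327\right)^{2} = 327^{2} = 106929$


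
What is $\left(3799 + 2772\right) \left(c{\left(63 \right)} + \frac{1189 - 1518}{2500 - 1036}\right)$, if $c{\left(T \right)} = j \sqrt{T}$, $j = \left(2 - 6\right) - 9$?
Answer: $- \frac{2161859}{1464} - 256269 \sqrt{7} \approx -6.795 \cdot 10^{5}$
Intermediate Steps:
$j = -13$ ($j = -4 - 9 = -13$)
$c{\left(T \right)} = - 13 \sqrt{T}$
$\left(3799 + 2772\right) \left(c{\left(63 \right)} + \frac{1189 - 1518}{2500 - 1036}\right) = \left(3799 + 2772\right) \left(- 13 \sqrt{63} + \frac{1189 - 1518}{2500 - 1036}\right) = 6571 \left(- 13 \cdot 3 \sqrt{7} - \frac{329}{1464}\right) = 6571 \left(- 39 \sqrt{7} - \frac{329}{1464}\right) = 6571 \left(- \frac{329}{1464} - 39 \sqrt{7}\right) = - \frac{2161859}{1464} - 256269 \sqrt{7}$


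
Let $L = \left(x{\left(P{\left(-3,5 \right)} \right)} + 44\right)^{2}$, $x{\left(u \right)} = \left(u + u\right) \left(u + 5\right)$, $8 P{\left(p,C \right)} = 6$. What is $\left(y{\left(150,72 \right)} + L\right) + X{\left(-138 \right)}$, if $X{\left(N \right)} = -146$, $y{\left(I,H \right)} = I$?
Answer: $\frac{177497}{64} \approx 2773.4$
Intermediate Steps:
$P{\left(p,C \right)} = \frac{3}{4}$ ($P{\left(p,C \right)} = \frac{1}{8} \cdot 6 = \frac{3}{4}$)
$x{\left(u \right)} = 2 u \left(5 + u\right)$
$L = \frac{177241}{64}$ ($L = \left(2 \cdot \frac{3}{4} \left(5 + \frac{3}{4}\right) + 44\right)^{2} = \left(2 \cdot \frac{3}{4} \cdot \frac{23}{4} + 44\right)^{2} = \left(\frac{69}{8} + 44\right)^{2} = \left(\frac{421}{8}\right)^{2} = \frac{177241}{64} \approx 2769.4$)
$\left(y{\left(150,72 \right)} + L\right) + X{\left(-138 \right)} = \left(150 + \frac{177241}{64}\right) - 146 = \frac{186841}{64} - 146 = \frac{177497}{64}$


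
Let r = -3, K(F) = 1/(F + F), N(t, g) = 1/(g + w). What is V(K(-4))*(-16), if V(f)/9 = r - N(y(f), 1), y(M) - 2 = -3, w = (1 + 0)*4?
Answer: 2304/5 ≈ 460.80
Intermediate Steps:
w = 4 (w = 1*4 = 4)
y(M) = -1 (y(M) = 2 - 3 = -1)
N(t, g) = 1/(4 + g) (N(t, g) = 1/(g + 4) = 1/(4 + g))
K(F) = 1/(2*F)
V(f) = -144/5 (V(f) = 9*(-3 - 1/(4 + 1)) = 9*(-3 - 1/5) = 9*(-3 - 1*⅕) = 9*(-3 - ⅕) = 9*(-16/5) = -144/5)
V(K(-4))*(-16) = -144/5*(-16) = 2304/5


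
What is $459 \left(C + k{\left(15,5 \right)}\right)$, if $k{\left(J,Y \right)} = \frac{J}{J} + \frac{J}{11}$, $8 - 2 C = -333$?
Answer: $\frac{1745577}{22} \approx 79344.0$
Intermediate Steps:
$C = \frac{341}{2}$ ($C = 4 - - \frac{333}{2} = 4 + \frac{333}{2} = \frac{341}{2} \approx 170.5$)
$k{\left(J,Y \right)} = 1 + \frac{J}{11}$ ($k{\left(J,Y \right)} = 1 + J \frac{1}{11} = 1 + \frac{J}{11}$)
$459 \left(C + k{\left(15,5 \right)}\right) = 459 \left(\frac{341}{2} + \left(1 + \frac{1}{11} \cdot 15\right)\right) = 459 \left(\frac{341}{2} + \left(1 + \frac{15}{11}\right)\right) = 459 \left(\frac{341}{2} + \frac{26}{11}\right) = 459 \cdot \frac{3803}{22} = \frac{1745577}{22}$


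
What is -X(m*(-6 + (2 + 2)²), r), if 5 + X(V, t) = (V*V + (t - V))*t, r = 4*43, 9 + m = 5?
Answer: -311659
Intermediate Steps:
m = -4 (m = -9 + 5 = -4)
r = 172
X(V, t) = -5 + t*(t + V² - V) (X(V, t) = -5 + (V*V + (t - V))*t = -5 + (V² + (t - V))*t = -5 + (t + V² - V)*t = -5 + t*(t + V² - V))
-X(m*(-6 + (2 + 2)²), r) = -(-5 + 172² + 172*(-4*(-6 + (2 + 2)²))² - 1*(-4*(-6 + (2 + 2)²))*172) = -(-5 + 29584 + 172*(-4*(-6 + 4²))² - 1*(-4*(-6 + 4²))*172) = -(-5 + 29584 + 172*(-4*(-6 + 16))² - 1*(-4*(-6 + 16))*172) = -(-5 + 29584 + 172*(-4*10)² - 1*(-4*10)*172) = -(-5 + 29584 + 172*(-40)² - 1*(-40)*172) = -(-5 + 29584 + 172*1600 + 6880) = -(-5 + 29584 + 275200 + 6880) = -1*311659 = -311659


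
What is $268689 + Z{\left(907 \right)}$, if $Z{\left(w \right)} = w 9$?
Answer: $276852$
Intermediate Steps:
$Z{\left(w \right)} = 9 w$
$268689 + Z{\left(907 \right)} = 268689 + 9 \cdot 907 = 268689 + 8163 = 276852$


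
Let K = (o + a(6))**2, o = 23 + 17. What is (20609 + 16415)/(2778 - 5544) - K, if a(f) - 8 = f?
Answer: -4051340/1383 ≈ -2929.4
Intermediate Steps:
a(f) = 8 + f
o = 40
K = 2916 (K = (40 + (8 + 6))**2 = (40 + 14)**2 = 54**2 = 2916)
(20609 + 16415)/(2778 - 5544) - K = (20609 + 16415)/(2778 - 5544) - 1*2916 = 37024/(-2766) - 2916 = 37024*(-1/2766) - 2916 = -18512/1383 - 2916 = -4051340/1383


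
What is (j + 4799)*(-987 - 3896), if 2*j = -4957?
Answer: -22662003/2 ≈ -1.1331e+7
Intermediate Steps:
j = -4957/2 (j = (1/2)*(-4957) = -4957/2 ≈ -2478.5)
(j + 4799)*(-987 - 3896) = (-4957/2 + 4799)*(-987 - 3896) = (4641/2)*(-4883) = -22662003/2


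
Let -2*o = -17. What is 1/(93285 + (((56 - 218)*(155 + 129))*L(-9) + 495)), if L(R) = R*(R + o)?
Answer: -1/113256 ≈ -8.8295e-6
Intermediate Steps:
o = 17/2 (o = -½*(-17) = 17/2 ≈ 8.5000)
L(R) = R*(17/2 + R) (L(R) = R*(R + 17/2) = R*(17/2 + R))
1/(93285 + (((56 - 218)*(155 + 129))*L(-9) + 495)) = 1/(93285 + (((56 - 218)*(155 + 129))*((½)*(-9)*(17 + 2*(-9))) + 495)) = 1/(93285 + ((-162*284)*((½)*(-9)*(17 - 18)) + 495)) = 1/(93285 + (-23004*(-9)*(-1) + 495)) = 1/(93285 + (-46008*9/2 + 495)) = 1/(93285 + (-207036 + 495)) = 1/(93285 - 206541) = 1/(-113256) = -1/113256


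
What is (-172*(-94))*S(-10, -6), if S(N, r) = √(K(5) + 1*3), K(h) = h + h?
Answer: 16168*√13 ≈ 58295.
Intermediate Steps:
K(h) = 2*h
S(N, r) = √13 (S(N, r) = √(2*5 + 1*3) = √(10 + 3) = √13)
(-172*(-94))*S(-10, -6) = (-172*(-94))*√13 = 16168*√13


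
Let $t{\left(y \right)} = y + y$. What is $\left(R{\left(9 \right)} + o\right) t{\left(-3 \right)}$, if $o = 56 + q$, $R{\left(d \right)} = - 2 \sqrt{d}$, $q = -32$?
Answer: $-108$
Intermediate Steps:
$t{\left(y \right)} = 2 y$
$o = 24$ ($o = 56 - 32 = 24$)
$\left(R{\left(9 \right)} + o\right) t{\left(-3 \right)} = \left(- 2 \sqrt{9} + 24\right) 2 \left(-3\right) = \left(\left(-2\right) 3 + 24\right) \left(-6\right) = \left(-6 + 24\right) \left(-6\right) = 18 \left(-6\right) = -108$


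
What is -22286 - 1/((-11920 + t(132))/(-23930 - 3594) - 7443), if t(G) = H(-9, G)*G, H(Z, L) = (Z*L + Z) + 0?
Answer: -1140437058491/51172802 ≈ -22286.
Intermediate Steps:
H(Z, L) = Z + L*Z (H(Z, L) = (L*Z + Z) + 0 = (Z + L*Z) + 0 = Z + L*Z)
t(G) = G*(-9 - 9*G) (t(G) = (-9*(1 + G))*G = (-9 - 9*G)*G = G*(-9 - 9*G))
-22286 - 1/((-11920 + t(132))/(-23930 - 3594) - 7443) = -22286 - 1/((-11920 + 9*132*(-1 - 1*132))/(-23930 - 3594) - 7443) = -22286 - 1/((-11920 + 9*132*(-1 - 132))/(-27524) - 7443) = -22286 - 1/((-11920 + 9*132*(-133))*(-1/27524) - 7443) = -22286 - 1/((-11920 - 158004)*(-1/27524) - 7443) = -22286 - 1/(-169924*(-1/27524) - 7443) = -22286 - 1/(42481/6881 - 7443) = -22286 - 1/(-51172802/6881) = -22286 - 1*(-6881/51172802) = -22286 + 6881/51172802 = -1140437058491/51172802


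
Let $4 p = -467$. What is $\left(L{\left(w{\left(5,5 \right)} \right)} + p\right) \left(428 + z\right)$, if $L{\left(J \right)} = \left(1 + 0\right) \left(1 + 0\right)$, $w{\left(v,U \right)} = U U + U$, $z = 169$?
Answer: $- \frac{276411}{4} \approx -69103.0$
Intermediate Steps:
$w{\left(v,U \right)} = U + U^{2}$ ($w{\left(v,U \right)} = U^{2} + U = U + U^{2}$)
$p = - \frac{467}{4}$ ($p = \frac{1}{4} \left(-467\right) = - \frac{467}{4} \approx -116.75$)
$L{\left(J \right)} = 1$ ($L{\left(J \right)} = 1 \cdot 1 = 1$)
$\left(L{\left(w{\left(5,5 \right)} \right)} + p\right) \left(428 + z\right) = \left(1 - \frac{467}{4}\right) \left(428 + 169\right) = \left(- \frac{463}{4}\right) 597 = - \frac{276411}{4}$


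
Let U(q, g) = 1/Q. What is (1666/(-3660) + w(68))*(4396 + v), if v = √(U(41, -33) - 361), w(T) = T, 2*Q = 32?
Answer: 271688186/915 + 123607*I*√231/1464 ≈ 2.9693e+5 + 1283.2*I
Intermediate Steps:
Q = 16 (Q = (½)*32 = 16)
U(q, g) = 1/16
v = 5*I*√231/4 (v = √(1/16 - 361) = √(-5775/16) = 5*I*√231/4 ≈ 18.998*I)
(1666/(-3660) + w(68))*(4396 + v) = (1666/(-3660) + 68)*(4396 + 5*I*√231/4) = (1666*(-1/3660) + 68)*(4396 + 5*I*√231/4) = (-833/1830 + 68)*(4396 + 5*I*√231/4) = 123607*(4396 + 5*I*√231/4)/1830 = 271688186/915 + 123607*I*√231/1464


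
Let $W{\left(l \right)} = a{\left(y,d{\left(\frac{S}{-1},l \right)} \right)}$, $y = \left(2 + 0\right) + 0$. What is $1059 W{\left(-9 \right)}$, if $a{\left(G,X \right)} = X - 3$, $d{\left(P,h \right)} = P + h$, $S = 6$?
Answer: $-19062$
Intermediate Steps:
$y = 2$ ($y = 2 + 0 = 2$)
$a{\left(G,X \right)} = -3 + X$
$W{\left(l \right)} = -9 + l$ ($W{\left(l \right)} = -3 + \left(\frac{6}{-1} + l\right) = -3 + \left(6 \left(-1\right) + l\right) = -3 + \left(-6 + l\right) = -9 + l$)
$1059 W{\left(-9 \right)} = 1059 \left(-9 - 9\right) = 1059 \left(-18\right) = -19062$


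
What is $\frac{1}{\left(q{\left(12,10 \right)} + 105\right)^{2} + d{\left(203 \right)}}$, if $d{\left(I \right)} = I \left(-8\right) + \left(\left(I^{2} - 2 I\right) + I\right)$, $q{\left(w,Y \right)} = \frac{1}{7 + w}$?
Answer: $\frac{361}{18200918} \approx 1.9834 \cdot 10^{-5}$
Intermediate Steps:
$d{\left(I \right)} = I^{2} - 9 I$ ($d{\left(I \right)} = - 8 I + \left(I^{2} - I\right) = I^{2} - 9 I$)
$\frac{1}{\left(q{\left(12,10 \right)} + 105\right)^{2} + d{\left(203 \right)}} = \frac{1}{\left(\frac{1}{7 + 12} + 105\right)^{2} + 203 \left(-9 + 203\right)} = \frac{1}{\left(\frac{1}{19} + 105\right)^{2} + 203 \cdot 194} = \frac{1}{\left(\frac{1}{19} + 105\right)^{2} + 39382} = \frac{1}{\left(\frac{1996}{19}\right)^{2} + 39382} = \frac{1}{\frac{3984016}{361} + 39382} = \frac{1}{\frac{18200918}{361}} = \frac{361}{18200918}$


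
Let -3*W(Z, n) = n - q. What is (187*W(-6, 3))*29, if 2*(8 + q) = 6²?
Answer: 37961/3 ≈ 12654.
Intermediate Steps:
q = 10 (q = -8 + (½)*6² = -8 + (½)*36 = -8 + 18 = 10)
W(Z, n) = 10/3 - n/3 (W(Z, n) = -(n - 1*10)/3 = -(n - 10)/3 = -(-10 + n)/3 = 10/3 - n/3)
(187*W(-6, 3))*29 = (187*(10/3 - ⅓*3))*29 = (187*(10/3 - 1))*29 = (187*(7/3))*29 = (1309/3)*29 = 37961/3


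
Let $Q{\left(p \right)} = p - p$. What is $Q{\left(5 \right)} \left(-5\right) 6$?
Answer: $0$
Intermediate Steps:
$Q{\left(p \right)} = 0$
$Q{\left(5 \right)} \left(-5\right) 6 = 0 \left(-5\right) 6 = 0 \cdot 6 = 0$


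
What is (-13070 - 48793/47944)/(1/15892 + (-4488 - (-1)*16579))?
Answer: -2489787216429/2303111973578 ≈ -1.0811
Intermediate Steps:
(-13070 - 48793/47944)/(1/15892 + (-4488 - (-1)*16579)) = (-13070 - 48793*1/47944)/(1/15892 + (-4488 - 1*(-16579))) = (-13070 - 48793/47944)/(1/15892 + (-4488 + 16579)) = -626676873/(47944*(1/15892 + 12091)) = -626676873/(47944*192150173/15892) = -626676873/47944*15892/192150173 = -2489787216429/2303111973578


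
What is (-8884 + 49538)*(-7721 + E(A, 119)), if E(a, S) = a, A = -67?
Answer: -316613352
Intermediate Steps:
(-8884 + 49538)*(-7721 + E(A, 119)) = (-8884 + 49538)*(-7721 - 67) = 40654*(-7788) = -316613352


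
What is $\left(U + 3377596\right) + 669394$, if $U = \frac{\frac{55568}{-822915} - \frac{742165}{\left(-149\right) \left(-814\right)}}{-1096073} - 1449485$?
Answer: $\frac{284159070772542070678273}{109396929273254370} \approx 2.5975 \cdot 10^{6}$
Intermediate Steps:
$U = - \frac{158569208027025632168027}{109396929273254370}$ ($U = \left(55568 \left(- \frac{1}{822915}\right) - \frac{742165}{121286}\right) \left(- \frac{1}{1096073}\right) - 1449485 = \left(- \frac{55568}{822915} - \frac{742165}{121286}\right) \left(- \frac{1}{1096073}\right) - 1449485 = \left(- \frac{617478331423}{99808068690}\right) \left(- \frac{1}{1096073}\right) - 1449485 = \frac{617478331423}{109396929273254370} - 1449485 = - \frac{158569208027025632168027}{109396929273254370} \approx -1.4495 \cdot 10^{6}$)
$\left(U + 3377596\right) + 669394 = \left(- \frac{158569208027025632168027}{109396929273254370} + 3377596\right) + 669394 = \frac{210929422698601234926493}{109396929273254370} + 669394 = \frac{284159070772542070678273}{109396929273254370}$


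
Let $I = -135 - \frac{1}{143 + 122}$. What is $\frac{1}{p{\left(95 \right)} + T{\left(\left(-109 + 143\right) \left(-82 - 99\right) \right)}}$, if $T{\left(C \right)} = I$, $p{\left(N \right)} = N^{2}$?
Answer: $\frac{265}{2355849} \approx 0.00011249$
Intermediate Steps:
$I = - \frac{35776}{265}$ ($I = -135 - \frac{1}{265} = - \frac{35776}{265} \approx -135.0$)
$T{\left(C \right)} = - \frac{35776}{265}$
$\frac{1}{p{\left(95 \right)} + T{\left(\left(-109 + 143\right) \left(-82 - 99\right) \right)}} = \frac{1}{95^{2} - \frac{35776}{265}} = \frac{1}{9025 - \frac{35776}{265}} = \frac{1}{\frac{2355849}{265}} = \frac{265}{2355849}$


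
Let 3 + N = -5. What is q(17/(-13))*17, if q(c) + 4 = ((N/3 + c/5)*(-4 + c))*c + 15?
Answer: -1741242/10985 ≈ -158.51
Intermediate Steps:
N = -8 (N = -3 - 5 = -8)
q(c) = 11 + c*(-4 + c)*(-8/3 + c/5) (q(c) = -4 + (((-8/3 + c/5)*(-4 + c))*c + 15) = -4 + (((-4 + c)*(-8/3 + c/5))*c + 15) = -4 + (c*(-4 + c)*(-8/3 + c/5) + 15) = -4 + (15 + c*(-4 + c)*(-8/3 + c/5)) = 11 + c*(-4 + c)*(-8/3 + c/5))
q(17/(-13))*17 = (11 - 52*(17/(-13))²/15 + (17/(-13))³/5 + 32*(17/(-13))/3)*17 = (11 - 52*(17*(-1/13))²/15 + (17*(-1/13))³/5 + 32*(17*(-1/13))/3)*17 = (11 - 52*(-17/13)²/15 + (-17/13)³/5 + (32/3)*(-17/13))*17 = (11 - 52/15*289/169 + (⅕)*(-4913/2197) - 544/39)*17 = (11 - 1156/195 - 4913/10985 - 544/39)*17 = -102426/10985*17 = -1741242/10985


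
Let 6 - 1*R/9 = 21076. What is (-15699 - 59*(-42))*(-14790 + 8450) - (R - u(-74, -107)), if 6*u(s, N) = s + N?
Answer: 504064439/6 ≈ 8.4011e+7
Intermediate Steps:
R = -189630 (R = 54 - 9*21076 = 54 - 189684 = -189630)
u(s, N) = N/6 + s/6 (u(s, N) = (s + N)/6 = (N + s)/6 = N/6 + s/6)
(-15699 - 59*(-42))*(-14790 + 8450) - (R - u(-74, -107)) = (-15699 - 59*(-42))*(-14790 + 8450) - (-189630 - ((⅙)*(-107) + (⅙)*(-74))) = (-15699 + 2478)*(-6340) - (-189630 - (-107/6 - 37/3)) = -13221*(-6340) - (-189630 - 1*(-181/6)) = 83821140 - (-189630 + 181/6) = 83821140 - 1*(-1137599/6) = 83821140 + 1137599/6 = 504064439/6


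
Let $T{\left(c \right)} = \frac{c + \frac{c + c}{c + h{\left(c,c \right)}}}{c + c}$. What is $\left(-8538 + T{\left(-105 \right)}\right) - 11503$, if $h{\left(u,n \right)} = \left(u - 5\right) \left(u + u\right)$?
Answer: $- \frac{921662593}{45990} \approx -20041.0$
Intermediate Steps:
$h{\left(u,n \right)} = 2 u \left(-5 + u\right)$ ($h{\left(u,n \right)} = \left(-5 + u\right) 2 u = 2 u \left(-5 + u\right)$)
$T{\left(c \right)} = \frac{c + \frac{2 c}{c + 2 c \left(-5 + c\right)}}{2 c}$ ($T{\left(c \right)} = \frac{c + \frac{c + c}{c + 2 c \left(-5 + c\right)}}{c + c} = \frac{c + \frac{2 c}{c + 2 c \left(-5 + c\right)}}{2 c}$)
$\left(-8538 + T{\left(-105 \right)}\right) - 11503 = \left(-8538 + \frac{1 + \frac{1}{2} \left(-105\right) - 105 \left(-5 - 105\right)}{\left(-105\right) \left(-9 + 2 \left(-105\right)\right)}\right) - 11503 = \left(-8538 - \frac{1 - \frac{105}{2} - -11550}{105 \left(-9 - 210\right)}\right) - 11503 = \left(-8538 - \frac{1 - \frac{105}{2} + 11550}{105 \left(-219\right)}\right) - 11503 = \left(-8538 - \left(- \frac{1}{22995}\right) \frac{22997}{2}\right) - 11503 = \left(-8538 + \frac{22997}{45990}\right) - 11503 = - \frac{392639623}{45990} - 11503 = - \frac{921662593}{45990}$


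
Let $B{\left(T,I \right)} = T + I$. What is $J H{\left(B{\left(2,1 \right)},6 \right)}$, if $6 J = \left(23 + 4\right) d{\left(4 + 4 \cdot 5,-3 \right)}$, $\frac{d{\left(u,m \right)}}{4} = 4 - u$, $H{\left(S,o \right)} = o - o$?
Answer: $0$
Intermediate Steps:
$B{\left(T,I \right)} = I + T$
$H{\left(S,o \right)} = 0$
$d{\left(u,m \right)} = 16 - 4 u$ ($d{\left(u,m \right)} = 4 \left(4 - u\right) = 16 - 4 u$)
$J = -360$ ($J = \frac{\left(23 + 4\right) \left(16 - 4 \left(4 + 4 \cdot 5\right)\right)}{6} = \frac{27 \left(16 - 4 \left(4 + 20\right)\right)}{6} = \frac{27 \left(16 - 96\right)}{6} = \frac{27 \left(-80\right)}{6} = \frac{1}{6} \left(-2160\right) = -360$)
$J H{\left(B{\left(2,1 \right)},6 \right)} = \left(-360\right) 0 = 0$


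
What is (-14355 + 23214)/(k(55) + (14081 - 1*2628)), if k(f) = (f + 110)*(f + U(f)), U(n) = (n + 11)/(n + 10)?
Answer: 115167/269042 ≈ 0.42806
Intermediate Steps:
U(n) = (11 + n)/(10 + n)
k(f) = (110 + f)*(f + (11 + f)/(10 + f)) (k(f) = (f + 110)*(f + (11 + f)/(10 + f)) = (110 + f)*(f + (11 + f)/(10 + f)))
(-14355 + 23214)/(k(55) + (14081 - 1*2628)) = (-14355 + 23214)/((1210 + 55³ + 121*55² + 1221*55)/(10 + 55) + (14081 - 1*2628)) = 8859/((1210 + 166375 + 121*3025 + 67155)/65 + (14081 - 2628)) = 8859/((1210 + 166375 + 366025 + 67155)/65 + 11453) = 8859/((1/65)*600765 + 11453) = 8859/(120153/13 + 11453) = 8859/(269042/13) = 8859*(13/269042) = 115167/269042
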